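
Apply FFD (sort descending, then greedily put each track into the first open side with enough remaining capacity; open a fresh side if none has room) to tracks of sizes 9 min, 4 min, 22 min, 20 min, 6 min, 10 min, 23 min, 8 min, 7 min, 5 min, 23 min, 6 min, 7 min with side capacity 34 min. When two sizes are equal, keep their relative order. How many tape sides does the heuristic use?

5

Sorted descending: 23, 23, 22, 20, 10, 9, 8, 7, 7, 6, 6, 5, 4.
  23 → side 1 (new)  [load 23/34]
  23 → side 2 (new)  [load 23/34]
  22 → side 3 (new)  [load 22/34]
  20 → side 4 (new)  [load 20/34]
  10 → side 1  [load 33/34]
  9 → side 2  [load 32/34]
  8 → side 3  [load 30/34]
  7 → side 4  [load 27/34]
  7 → side 4  [load 34/34]
  6 → side 5 (new)  [load 6/34]
  6 → side 5  [load 12/34]
  5 → side 5  [load 17/34]
  4 → side 3  [load 34/34]
5 tape sides opened.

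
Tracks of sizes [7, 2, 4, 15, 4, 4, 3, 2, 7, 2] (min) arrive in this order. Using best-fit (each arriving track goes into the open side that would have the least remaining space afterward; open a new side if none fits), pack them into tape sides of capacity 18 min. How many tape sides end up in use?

  7 → side 1 (new)  [load 7/18]
  2 → side 1  [load 9/18]
  4 → side 1  [load 13/18]
  15 → side 2 (new)  [load 15/18]
  4 → side 1  [load 17/18]
  4 → side 3 (new)  [load 4/18]
  3 → side 2  [load 18/18]
  2 → side 3  [load 6/18]
  7 → side 3  [load 13/18]
  2 → side 3  [load 15/18]
3 tape sides opened.

3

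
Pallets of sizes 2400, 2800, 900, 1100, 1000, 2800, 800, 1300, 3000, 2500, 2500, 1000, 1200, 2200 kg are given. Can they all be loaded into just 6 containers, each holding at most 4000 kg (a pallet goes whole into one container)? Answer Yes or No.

Total = 25500 kg; ⌈25500/4000⌉ = 7.
At least 7 containers are required, but only 6 are allowed.

No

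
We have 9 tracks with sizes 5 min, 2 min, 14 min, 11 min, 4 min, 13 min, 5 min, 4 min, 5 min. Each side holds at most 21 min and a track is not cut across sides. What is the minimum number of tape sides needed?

Total = 14 + 13 + 11 + 5 + 5 + 5 + 4 + 4 + 2 = 63 min.
Lower bound: ⌈63/21⌉ = 3 tape sides.
A packing using 3 tape sides:
  side 1: 14 + 5 + 2 = 21
  side 2: 13 + 4 + 4 = 21
  side 3: 11 + 5 + 5 = 21
This matches the lower bound, so 3 is optimal.

3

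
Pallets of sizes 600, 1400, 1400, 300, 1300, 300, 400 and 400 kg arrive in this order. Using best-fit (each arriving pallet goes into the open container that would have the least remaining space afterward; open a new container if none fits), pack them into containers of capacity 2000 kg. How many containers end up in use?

  600 → container 1 (new)  [load 600/2000]
  1400 → container 1  [load 2000/2000]
  1400 → container 2 (new)  [load 1400/2000]
  300 → container 2  [load 1700/2000]
  1300 → container 3 (new)  [load 1300/2000]
  300 → container 2  [load 2000/2000]
  400 → container 3  [load 1700/2000]
  400 → container 4 (new)  [load 400/2000]
4 containers opened.

4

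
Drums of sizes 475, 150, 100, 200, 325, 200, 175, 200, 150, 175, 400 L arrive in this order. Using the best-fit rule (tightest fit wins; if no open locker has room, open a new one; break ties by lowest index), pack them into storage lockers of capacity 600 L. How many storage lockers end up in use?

5

  475 → locker 1 (new)  [load 475/600]
  150 → locker 2 (new)  [load 150/600]
  100 → locker 1  [load 575/600]
  200 → locker 2  [load 350/600]
  325 → locker 3 (new)  [load 325/600]
  200 → locker 2  [load 550/600]
  175 → locker 3  [load 500/600]
  200 → locker 4 (new)  [load 200/600]
  150 → locker 4  [load 350/600]
  175 → locker 4  [load 525/600]
  400 → locker 5 (new)  [load 400/600]
5 storage lockers opened.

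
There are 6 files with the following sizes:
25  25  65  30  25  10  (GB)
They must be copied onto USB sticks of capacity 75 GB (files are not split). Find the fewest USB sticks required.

3

Total = 65 + 30 + 25 + 25 + 25 + 10 = 180 GB.
Lower bound: ⌈180/75⌉ = 3 USB sticks.
A packing using 3 USB sticks:
  USB stick 1: 65 + 10 = 75
  USB stick 2: 30 + 25 = 55
  USB stick 3: 25 + 25 = 50
This matches the lower bound, so 3 is optimal.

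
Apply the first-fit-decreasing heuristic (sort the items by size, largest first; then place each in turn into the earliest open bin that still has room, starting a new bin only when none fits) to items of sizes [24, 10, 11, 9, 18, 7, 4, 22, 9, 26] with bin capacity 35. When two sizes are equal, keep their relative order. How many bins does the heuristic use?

Sorted descending: 26, 24, 22, 18, 11, 10, 9, 9, 7, 4.
  26 → bin 1 (new)  [load 26/35]
  24 → bin 2 (new)  [load 24/35]
  22 → bin 3 (new)  [load 22/35]
  18 → bin 4 (new)  [load 18/35]
  11 → bin 2  [load 35/35]
  10 → bin 3  [load 32/35]
  9 → bin 1  [load 35/35]
  9 → bin 4  [load 27/35]
  7 → bin 4  [load 34/35]
  4 → bin 5 (new)  [load 4/35]
5 bins opened.

5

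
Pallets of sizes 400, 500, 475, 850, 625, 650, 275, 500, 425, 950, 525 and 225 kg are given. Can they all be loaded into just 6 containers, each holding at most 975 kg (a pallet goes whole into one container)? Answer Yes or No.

Total = 6400 kg; ⌈6400/975⌉ = 7.
At least 7 containers are required, but only 6 are allowed.

No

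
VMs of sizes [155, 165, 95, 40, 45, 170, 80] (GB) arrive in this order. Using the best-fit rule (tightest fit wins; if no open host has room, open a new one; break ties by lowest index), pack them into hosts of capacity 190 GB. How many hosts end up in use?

5

  155 → host 1 (new)  [load 155/190]
  165 → host 2 (new)  [load 165/190]
  95 → host 3 (new)  [load 95/190]
  40 → host 3  [load 135/190]
  45 → host 3  [load 180/190]
  170 → host 4 (new)  [load 170/190]
  80 → host 5 (new)  [load 80/190]
5 hosts opened.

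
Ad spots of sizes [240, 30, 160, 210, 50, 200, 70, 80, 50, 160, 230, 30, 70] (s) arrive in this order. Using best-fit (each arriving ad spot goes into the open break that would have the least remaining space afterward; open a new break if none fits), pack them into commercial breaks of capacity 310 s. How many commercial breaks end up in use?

  240 → break 1 (new)  [load 240/310]
  30 → break 1  [load 270/310]
  160 → break 2 (new)  [load 160/310]
  210 → break 3 (new)  [load 210/310]
  50 → break 3  [load 260/310]
  200 → break 4 (new)  [load 200/310]
  70 → break 4  [load 270/310]
  80 → break 2  [load 240/310]
  50 → break 3  [load 310/310]
  160 → break 5 (new)  [load 160/310]
  230 → break 6 (new)  [load 230/310]
  30 → break 1  [load 300/310]
  70 → break 2  [load 310/310]
6 commercial breaks opened.

6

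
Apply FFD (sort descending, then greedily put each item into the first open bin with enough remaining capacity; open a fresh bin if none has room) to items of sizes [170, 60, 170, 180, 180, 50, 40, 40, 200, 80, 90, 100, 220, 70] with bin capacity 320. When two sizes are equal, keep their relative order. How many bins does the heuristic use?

Sorted descending: 220, 200, 180, 180, 170, 170, 100, 90, 80, 70, 60, 50, 40, 40.
  220 → bin 1 (new)  [load 220/320]
  200 → bin 2 (new)  [load 200/320]
  180 → bin 3 (new)  [load 180/320]
  180 → bin 4 (new)  [load 180/320]
  170 → bin 5 (new)  [load 170/320]
  170 → bin 6 (new)  [load 170/320]
  100 → bin 1  [load 320/320]
  90 → bin 2  [load 290/320]
  80 → bin 3  [load 260/320]
  70 → bin 4  [load 250/320]
  60 → bin 3  [load 320/320]
  50 → bin 4  [load 300/320]
  40 → bin 5  [load 210/320]
  40 → bin 5  [load 250/320]
6 bins opened.

6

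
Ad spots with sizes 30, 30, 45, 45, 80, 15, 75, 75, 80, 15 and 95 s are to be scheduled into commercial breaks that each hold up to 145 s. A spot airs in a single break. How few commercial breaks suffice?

Total = 95 + 80 + 80 + 75 + 75 + 45 + 45 + 30 + 30 + 15 + 15 = 585 s.
Lower bound: ⌈585/145⌉ = 5 commercial breaks.
A packing using 5 commercial breaks:
  break 1: 95 + 45 = 140
  break 2: 80 + 45 + 15 = 140
  break 3: 80 + 30 + 30 = 140
  break 4: 75 + 15 = 90
  break 5: 75 = 75
This matches the lower bound, so 5 is optimal.

5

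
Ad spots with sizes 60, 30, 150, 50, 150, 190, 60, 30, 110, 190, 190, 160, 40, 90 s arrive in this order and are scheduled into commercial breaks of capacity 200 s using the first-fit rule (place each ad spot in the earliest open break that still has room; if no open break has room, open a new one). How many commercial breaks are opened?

8

  60 → break 1 (new)  [load 60/200]
  30 → break 1  [load 90/200]
  150 → break 2 (new)  [load 150/200]
  50 → break 1  [load 140/200]
  150 → break 3 (new)  [load 150/200]
  190 → break 4 (new)  [load 190/200]
  60 → break 1  [load 200/200]
  30 → break 2  [load 180/200]
  110 → break 5 (new)  [load 110/200]
  190 → break 6 (new)  [load 190/200]
  190 → break 7 (new)  [load 190/200]
  160 → break 8 (new)  [load 160/200]
  40 → break 3  [load 190/200]
  90 → break 5  [load 200/200]
8 commercial breaks opened.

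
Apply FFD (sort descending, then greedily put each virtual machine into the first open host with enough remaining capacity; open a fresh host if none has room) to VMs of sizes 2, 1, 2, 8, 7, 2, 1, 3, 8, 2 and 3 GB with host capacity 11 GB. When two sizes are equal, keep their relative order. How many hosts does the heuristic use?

Sorted descending: 8, 8, 7, 3, 3, 2, 2, 2, 2, 1, 1.
  8 → host 1 (new)  [load 8/11]
  8 → host 2 (new)  [load 8/11]
  7 → host 3 (new)  [load 7/11]
  3 → host 1  [load 11/11]
  3 → host 2  [load 11/11]
  2 → host 3  [load 9/11]
  2 → host 3  [load 11/11]
  2 → host 4 (new)  [load 2/11]
  2 → host 4  [load 4/11]
  1 → host 4  [load 5/11]
  1 → host 4  [load 6/11]
4 hosts opened.

4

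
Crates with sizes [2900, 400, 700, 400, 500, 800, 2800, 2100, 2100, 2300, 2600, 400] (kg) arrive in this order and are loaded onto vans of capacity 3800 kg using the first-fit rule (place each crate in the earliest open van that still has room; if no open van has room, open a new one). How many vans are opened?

7

  2900 → van 1 (new)  [load 2900/3800]
  400 → van 1  [load 3300/3800]
  700 → van 2 (new)  [load 700/3800]
  400 → van 1  [load 3700/3800]
  500 → van 2  [load 1200/3800]
  800 → van 2  [load 2000/3800]
  2800 → van 3 (new)  [load 2800/3800]
  2100 → van 4 (new)  [load 2100/3800]
  2100 → van 5 (new)  [load 2100/3800]
  2300 → van 6 (new)  [load 2300/3800]
  2600 → van 7 (new)  [load 2600/3800]
  400 → van 2  [load 2400/3800]
7 vans opened.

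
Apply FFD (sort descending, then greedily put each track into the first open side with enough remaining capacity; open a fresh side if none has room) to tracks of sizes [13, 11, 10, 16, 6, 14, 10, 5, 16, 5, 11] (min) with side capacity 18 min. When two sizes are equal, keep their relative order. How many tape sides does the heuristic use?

Sorted descending: 16, 16, 14, 13, 11, 11, 10, 10, 6, 5, 5.
  16 → side 1 (new)  [load 16/18]
  16 → side 2 (new)  [load 16/18]
  14 → side 3 (new)  [load 14/18]
  13 → side 4 (new)  [load 13/18]
  11 → side 5 (new)  [load 11/18]
  11 → side 6 (new)  [load 11/18]
  10 → side 7 (new)  [load 10/18]
  10 → side 8 (new)  [load 10/18]
  6 → side 5  [load 17/18]
  5 → side 4  [load 18/18]
  5 → side 6  [load 16/18]
8 tape sides opened.

8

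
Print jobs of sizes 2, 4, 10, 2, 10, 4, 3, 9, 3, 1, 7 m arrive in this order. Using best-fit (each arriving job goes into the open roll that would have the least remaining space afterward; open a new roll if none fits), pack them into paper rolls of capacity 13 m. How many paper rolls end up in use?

  2 → roll 1 (new)  [load 2/13]
  4 → roll 1  [load 6/13]
  10 → roll 2 (new)  [load 10/13]
  2 → roll 2  [load 12/13]
  10 → roll 3 (new)  [load 10/13]
  4 → roll 1  [load 10/13]
  3 → roll 1  [load 13/13]
  9 → roll 4 (new)  [load 9/13]
  3 → roll 3  [load 13/13]
  1 → roll 2  [load 13/13]
  7 → roll 5 (new)  [load 7/13]
5 paper rolls opened.

5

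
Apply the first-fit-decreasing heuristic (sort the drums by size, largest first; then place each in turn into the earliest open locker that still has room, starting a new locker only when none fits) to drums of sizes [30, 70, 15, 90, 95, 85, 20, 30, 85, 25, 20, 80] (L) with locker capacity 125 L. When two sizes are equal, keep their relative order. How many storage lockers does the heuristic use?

Sorted descending: 95, 90, 85, 85, 80, 70, 30, 30, 25, 20, 20, 15.
  95 → locker 1 (new)  [load 95/125]
  90 → locker 2 (new)  [load 90/125]
  85 → locker 3 (new)  [load 85/125]
  85 → locker 4 (new)  [load 85/125]
  80 → locker 5 (new)  [load 80/125]
  70 → locker 6 (new)  [load 70/125]
  30 → locker 1  [load 125/125]
  30 → locker 2  [load 120/125]
  25 → locker 3  [load 110/125]
  20 → locker 4  [load 105/125]
  20 → locker 4  [load 125/125]
  15 → locker 3  [load 125/125]
6 storage lockers opened.

6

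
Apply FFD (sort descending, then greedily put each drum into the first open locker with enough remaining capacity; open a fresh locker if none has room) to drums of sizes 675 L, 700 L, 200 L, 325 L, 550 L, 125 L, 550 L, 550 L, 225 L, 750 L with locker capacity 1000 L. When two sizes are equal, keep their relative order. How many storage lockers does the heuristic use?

6

Sorted descending: 750, 700, 675, 550, 550, 550, 325, 225, 200, 125.
  750 → locker 1 (new)  [load 750/1000]
  700 → locker 2 (new)  [load 700/1000]
  675 → locker 3 (new)  [load 675/1000]
  550 → locker 4 (new)  [load 550/1000]
  550 → locker 5 (new)  [load 550/1000]
  550 → locker 6 (new)  [load 550/1000]
  325 → locker 3  [load 1000/1000]
  225 → locker 1  [load 975/1000]
  200 → locker 2  [load 900/1000]
  125 → locker 4  [load 675/1000]
6 storage lockers opened.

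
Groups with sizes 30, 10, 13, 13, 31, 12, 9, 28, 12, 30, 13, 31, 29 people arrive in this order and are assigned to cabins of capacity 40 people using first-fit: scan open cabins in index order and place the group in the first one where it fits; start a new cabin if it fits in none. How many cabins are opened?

8

  30 → cabin 1 (new)  [load 30/40]
  10 → cabin 1  [load 40/40]
  13 → cabin 2 (new)  [load 13/40]
  13 → cabin 2  [load 26/40]
  31 → cabin 3 (new)  [load 31/40]
  12 → cabin 2  [load 38/40]
  9 → cabin 3  [load 40/40]
  28 → cabin 4 (new)  [load 28/40]
  12 → cabin 4  [load 40/40]
  30 → cabin 5 (new)  [load 30/40]
  13 → cabin 6 (new)  [load 13/40]
  31 → cabin 7 (new)  [load 31/40]
  29 → cabin 8 (new)  [load 29/40]
8 cabins opened.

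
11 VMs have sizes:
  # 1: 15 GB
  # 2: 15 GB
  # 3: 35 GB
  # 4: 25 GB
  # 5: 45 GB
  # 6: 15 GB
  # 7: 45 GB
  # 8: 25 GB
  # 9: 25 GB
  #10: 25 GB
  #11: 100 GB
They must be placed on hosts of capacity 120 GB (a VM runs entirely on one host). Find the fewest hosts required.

4

Total = 100 + 45 + 45 + 35 + 25 + 25 + 25 + 25 + 15 + 15 + 15 = 370 GB.
Lower bound: ⌈370/120⌉ = 4 hosts.
A packing using 4 hosts:
  host 1: 100 + 15 = 115
  host 2: 45 + 45 + 25 = 115
  host 3: 35 + 25 + 25 + 25 = 110
  host 4: 15 + 15 = 30
This matches the lower bound, so 4 is optimal.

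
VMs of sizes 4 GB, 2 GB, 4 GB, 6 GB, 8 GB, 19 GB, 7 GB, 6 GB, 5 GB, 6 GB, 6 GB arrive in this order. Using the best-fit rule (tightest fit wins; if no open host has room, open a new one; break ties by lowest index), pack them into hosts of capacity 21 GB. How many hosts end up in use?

  4 → host 1 (new)  [load 4/21]
  2 → host 1  [load 6/21]
  4 → host 1  [load 10/21]
  6 → host 1  [load 16/21]
  8 → host 2 (new)  [load 8/21]
  19 → host 3 (new)  [load 19/21]
  7 → host 2  [load 15/21]
  6 → host 2  [load 21/21]
  5 → host 1  [load 21/21]
  6 → host 4 (new)  [load 6/21]
  6 → host 4  [load 12/21]
4 hosts opened.

4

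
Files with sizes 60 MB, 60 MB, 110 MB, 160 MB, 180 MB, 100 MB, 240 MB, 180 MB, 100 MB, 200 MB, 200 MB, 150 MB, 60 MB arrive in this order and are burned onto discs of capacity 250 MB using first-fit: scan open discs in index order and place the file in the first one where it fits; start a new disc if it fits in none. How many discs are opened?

9

  60 → disc 1 (new)  [load 60/250]
  60 → disc 1  [load 120/250]
  110 → disc 1  [load 230/250]
  160 → disc 2 (new)  [load 160/250]
  180 → disc 3 (new)  [load 180/250]
  100 → disc 4 (new)  [load 100/250]
  240 → disc 5 (new)  [load 240/250]
  180 → disc 6 (new)  [load 180/250]
  100 → disc 4  [load 200/250]
  200 → disc 7 (new)  [load 200/250]
  200 → disc 8 (new)  [load 200/250]
  150 → disc 9 (new)  [load 150/250]
  60 → disc 2  [load 220/250]
9 discs opened.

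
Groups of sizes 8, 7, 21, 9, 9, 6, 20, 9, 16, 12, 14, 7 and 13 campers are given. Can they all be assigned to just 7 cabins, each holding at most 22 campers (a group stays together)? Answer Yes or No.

No

Total = 151 campers; ⌈151/22⌉ = 7.
The bound of 7 does not rule out 7, but exhaustive search shows no assignment into 7 cabins of capacity 22 campers exists — the minimum is 8.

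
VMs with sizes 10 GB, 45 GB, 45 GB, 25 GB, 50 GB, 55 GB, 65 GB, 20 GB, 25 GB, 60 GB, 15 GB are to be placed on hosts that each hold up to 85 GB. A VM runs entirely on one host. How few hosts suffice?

6

Total = 65 + 60 + 55 + 50 + 45 + 45 + 25 + 25 + 20 + 15 + 10 = 415 GB.
Lower bound: ⌈415/85⌉ = 5 hosts.
Also, 6 VMs each exceed 85/2 GB, and no two of those can share a host, so at least 6 hosts are needed.
A packing using 6 hosts:
  host 1: 65 + 20 = 85
  host 2: 60 + 25 = 85
  host 3: 55 + 25 = 80
  host 4: 50 + 15 + 10 = 75
  host 5: 45 = 45
  host 6: 45 = 45
This matches the lower bound, so 6 is optimal.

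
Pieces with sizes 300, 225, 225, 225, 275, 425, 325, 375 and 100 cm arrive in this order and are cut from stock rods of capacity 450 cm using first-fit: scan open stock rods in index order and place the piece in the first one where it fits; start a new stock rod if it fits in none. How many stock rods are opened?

  300 → stock rod 1 (new)  [load 300/450]
  225 → stock rod 2 (new)  [load 225/450]
  225 → stock rod 2  [load 450/450]
  225 → stock rod 3 (new)  [load 225/450]
  275 → stock rod 4 (new)  [load 275/450]
  425 → stock rod 5 (new)  [load 425/450]
  325 → stock rod 6 (new)  [load 325/450]
  375 → stock rod 7 (new)  [load 375/450]
  100 → stock rod 1  [load 400/450]
7 stock rods opened.

7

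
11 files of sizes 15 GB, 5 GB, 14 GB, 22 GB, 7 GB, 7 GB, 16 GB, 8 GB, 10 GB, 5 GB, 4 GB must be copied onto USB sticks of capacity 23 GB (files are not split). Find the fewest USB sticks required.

Total = 22 + 16 + 15 + 14 + 10 + 8 + 7 + 7 + 5 + 5 + 4 = 113 GB.
Lower bound: ⌈113/23⌉ = 5 USB sticks.
A packing using 5 USB sticks:
  USB stick 1: 22 = 22
  USB stick 2: 16 + 7 = 23
  USB stick 3: 15 + 8 = 23
  USB stick 4: 14 + 5 + 4 = 23
  USB stick 5: 10 + 7 + 5 = 22
This matches the lower bound, so 5 is optimal.

5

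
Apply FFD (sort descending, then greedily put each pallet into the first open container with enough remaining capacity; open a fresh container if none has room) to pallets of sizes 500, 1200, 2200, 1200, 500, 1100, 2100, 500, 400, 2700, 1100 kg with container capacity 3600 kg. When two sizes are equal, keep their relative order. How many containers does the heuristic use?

Sorted descending: 2700, 2200, 2100, 1200, 1200, 1100, 1100, 500, 500, 500, 400.
  2700 → container 1 (new)  [load 2700/3600]
  2200 → container 2 (new)  [load 2200/3600]
  2100 → container 3 (new)  [load 2100/3600]
  1200 → container 2  [load 3400/3600]
  1200 → container 3  [load 3300/3600]
  1100 → container 4 (new)  [load 1100/3600]
  1100 → container 4  [load 2200/3600]
  500 → container 1  [load 3200/3600]
  500 → container 4  [load 2700/3600]
  500 → container 4  [load 3200/3600]
  400 → container 1  [load 3600/3600]
4 containers opened.

4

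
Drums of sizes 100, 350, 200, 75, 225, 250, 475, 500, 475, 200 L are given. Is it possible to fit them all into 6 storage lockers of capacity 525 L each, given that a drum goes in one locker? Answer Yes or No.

Yes

A valid assignment using 6 storage lockers:
  locker 1: 500 = 500
  locker 2: 475 = 475
  locker 3: 475 = 475
  locker 4: 350 + 100 + 75 = 525
  locker 5: 250 + 225 = 475
  locker 6: 200 + 200 = 400
Every load is within 525 L, so 6 storage lockers suffice.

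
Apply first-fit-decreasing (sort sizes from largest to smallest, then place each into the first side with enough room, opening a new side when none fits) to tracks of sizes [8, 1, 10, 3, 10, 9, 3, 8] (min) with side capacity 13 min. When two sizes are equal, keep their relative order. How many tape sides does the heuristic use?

5

Sorted descending: 10, 10, 9, 8, 8, 3, 3, 1.
  10 → side 1 (new)  [load 10/13]
  10 → side 2 (new)  [load 10/13]
  9 → side 3 (new)  [load 9/13]
  8 → side 4 (new)  [load 8/13]
  8 → side 5 (new)  [load 8/13]
  3 → side 1  [load 13/13]
  3 → side 2  [load 13/13]
  1 → side 3  [load 10/13]
5 tape sides opened.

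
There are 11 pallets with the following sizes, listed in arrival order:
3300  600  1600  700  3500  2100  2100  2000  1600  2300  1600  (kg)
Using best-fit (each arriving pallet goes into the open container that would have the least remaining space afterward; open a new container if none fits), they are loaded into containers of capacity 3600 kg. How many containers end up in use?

  3300 → container 1 (new)  [load 3300/3600]
  600 → container 2 (new)  [load 600/3600]
  1600 → container 2  [load 2200/3600]
  700 → container 2  [load 2900/3600]
  3500 → container 3 (new)  [load 3500/3600]
  2100 → container 4 (new)  [load 2100/3600]
  2100 → container 5 (new)  [load 2100/3600]
  2000 → container 6 (new)  [load 2000/3600]
  1600 → container 6  [load 3600/3600]
  2300 → container 7 (new)  [load 2300/3600]
  1600 → container 8 (new)  [load 1600/3600]
8 containers opened.

8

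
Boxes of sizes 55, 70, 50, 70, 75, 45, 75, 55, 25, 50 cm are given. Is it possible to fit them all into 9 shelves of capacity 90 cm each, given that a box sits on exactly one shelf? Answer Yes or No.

A valid assignment using 9 shelves:
  shelf 1: 75 = 75
  shelf 2: 75 = 75
  shelf 3: 70 = 70
  shelf 4: 70 = 70
  shelf 5: 55 + 25 = 80
  shelf 6: 55 = 55
  shelf 7: 50 = 50
  shelf 8: 50 = 50
  shelf 9: 45 = 45
Every load is within 90 cm, so 9 shelves suffice.

Yes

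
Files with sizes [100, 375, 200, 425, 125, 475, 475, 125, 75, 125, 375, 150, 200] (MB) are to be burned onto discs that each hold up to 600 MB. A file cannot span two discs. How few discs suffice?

Total = 475 + 475 + 425 + 375 + 375 + 200 + 200 + 150 + 125 + 125 + 125 + 100 + 75 = 3225 MB.
Lower bound: ⌈3225/600⌉ = 6 discs.
A packing using 6 discs:
  disc 1: 475 + 125 = 600
  disc 2: 475 + 125 = 600
  disc 3: 425 + 150 = 575
  disc 4: 375 + 200 = 575
  disc 5: 375 + 200 = 575
  disc 6: 125 + 100 + 75 = 300
This matches the lower bound, so 6 is optimal.

6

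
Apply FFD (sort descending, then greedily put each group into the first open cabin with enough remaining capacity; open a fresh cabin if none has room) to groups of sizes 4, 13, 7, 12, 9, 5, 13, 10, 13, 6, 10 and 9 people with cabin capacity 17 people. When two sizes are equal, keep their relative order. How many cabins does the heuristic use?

Sorted descending: 13, 13, 13, 12, 10, 10, 9, 9, 7, 6, 5, 4.
  13 → cabin 1 (new)  [load 13/17]
  13 → cabin 2 (new)  [load 13/17]
  13 → cabin 3 (new)  [load 13/17]
  12 → cabin 4 (new)  [load 12/17]
  10 → cabin 5 (new)  [load 10/17]
  10 → cabin 6 (new)  [load 10/17]
  9 → cabin 7 (new)  [load 9/17]
  9 → cabin 8 (new)  [load 9/17]
  7 → cabin 5  [load 17/17]
  6 → cabin 6  [load 16/17]
  5 → cabin 4  [load 17/17]
  4 → cabin 1  [load 17/17]
8 cabins opened.

8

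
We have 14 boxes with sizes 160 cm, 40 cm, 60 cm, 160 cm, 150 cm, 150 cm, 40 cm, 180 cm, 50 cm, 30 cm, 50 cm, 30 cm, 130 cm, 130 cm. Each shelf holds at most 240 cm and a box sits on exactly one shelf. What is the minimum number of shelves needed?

7

Total = 180 + 160 + 160 + 150 + 150 + 130 + 130 + 60 + 50 + 50 + 40 + 40 + 30 + 30 = 1360 cm.
Lower bound: ⌈1360/240⌉ = 6 shelves.
Also, 7 boxes each exceed 120 cm, and no two of those can share a shelf, so at least 7 shelves are needed.
A packing using 7 shelves:
  shelf 1: 180 + 60 = 240
  shelf 2: 160 + 50 + 30 = 240
  shelf 3: 160 + 50 + 30 = 240
  shelf 4: 150 + 40 + 40 = 230
  shelf 5: 150 = 150
  shelf 6: 130 = 130
  shelf 7: 130 = 130
This matches the lower bound, so 7 is optimal.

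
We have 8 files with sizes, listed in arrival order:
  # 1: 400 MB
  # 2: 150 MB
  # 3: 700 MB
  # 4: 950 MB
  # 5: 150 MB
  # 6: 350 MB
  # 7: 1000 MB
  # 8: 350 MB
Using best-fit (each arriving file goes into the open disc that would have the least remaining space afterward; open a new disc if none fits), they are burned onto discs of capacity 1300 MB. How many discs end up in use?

4

  400 → disc 1 (new)  [load 400/1300]
  150 → disc 1  [load 550/1300]
  700 → disc 1  [load 1250/1300]
  950 → disc 2 (new)  [load 950/1300]
  150 → disc 2  [load 1100/1300]
  350 → disc 3 (new)  [load 350/1300]
  1000 → disc 4 (new)  [load 1000/1300]
  350 → disc 3  [load 700/1300]
4 discs opened.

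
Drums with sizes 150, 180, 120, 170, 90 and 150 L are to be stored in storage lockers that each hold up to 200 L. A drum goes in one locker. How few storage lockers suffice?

Total = 180 + 170 + 150 + 150 + 120 + 90 = 860 L.
Lower bound: ⌈860/200⌉ = 5 storage lockers.
A packing using 6 storage lockers:
  locker 1: 180 = 180
  locker 2: 170 = 170
  locker 3: 150 = 150
  locker 4: 150 = 150
  locker 5: 120 = 120
  locker 6: 90 = 90
No arrangement into 5 storage lockers stays within capacity, so 6 is optimal.

6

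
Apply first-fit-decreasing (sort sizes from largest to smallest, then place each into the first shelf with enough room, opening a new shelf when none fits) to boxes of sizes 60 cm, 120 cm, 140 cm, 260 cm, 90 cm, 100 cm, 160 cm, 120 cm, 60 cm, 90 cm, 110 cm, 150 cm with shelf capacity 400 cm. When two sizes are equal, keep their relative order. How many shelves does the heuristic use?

4

Sorted descending: 260, 160, 150, 140, 120, 120, 110, 100, 90, 90, 60, 60.
  260 → shelf 1 (new)  [load 260/400]
  160 → shelf 2 (new)  [load 160/400]
  150 → shelf 2  [load 310/400]
  140 → shelf 1  [load 400/400]
  120 → shelf 3 (new)  [load 120/400]
  120 → shelf 3  [load 240/400]
  110 → shelf 3  [load 350/400]
  100 → shelf 4 (new)  [load 100/400]
  90 → shelf 2  [load 400/400]
  90 → shelf 4  [load 190/400]
  60 → shelf 4  [load 250/400]
  60 → shelf 4  [load 310/400]
4 shelves opened.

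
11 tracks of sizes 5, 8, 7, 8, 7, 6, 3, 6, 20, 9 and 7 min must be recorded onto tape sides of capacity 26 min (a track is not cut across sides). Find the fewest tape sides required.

4

Total = 20 + 9 + 8 + 8 + 7 + 7 + 7 + 6 + 6 + 5 + 3 = 86 min.
Lower bound: ⌈86/26⌉ = 4 tape sides.
A packing using 4 tape sides:
  side 1: 20 + 6 = 26
  side 2: 9 + 8 + 8 = 25
  side 3: 7 + 7 + 7 + 5 = 26
  side 4: 6 + 3 = 9
This matches the lower bound, so 4 is optimal.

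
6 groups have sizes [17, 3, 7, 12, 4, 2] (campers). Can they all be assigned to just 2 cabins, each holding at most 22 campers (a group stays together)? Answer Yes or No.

Total = 45 campers; ⌈45/22⌉ = 3.
At least 3 cabins are required, but only 2 are allowed.

No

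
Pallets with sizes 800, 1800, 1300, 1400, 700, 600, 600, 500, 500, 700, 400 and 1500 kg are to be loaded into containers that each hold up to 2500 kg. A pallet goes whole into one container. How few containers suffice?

5

Total = 1800 + 1500 + 1400 + 1300 + 800 + 700 + 700 + 600 + 600 + 500 + 500 + 400 = 10800 kg.
Lower bound: ⌈10800/2500⌉ = 5 containers.
A packing using 5 containers:
  container 1: 1800 + 700 = 2500
  container 2: 1500 + 800 = 2300
  container 3: 1400 + 700 + 400 = 2500
  container 4: 1300 + 600 + 600 = 2500
  container 5: 500 + 500 = 1000
This matches the lower bound, so 5 is optimal.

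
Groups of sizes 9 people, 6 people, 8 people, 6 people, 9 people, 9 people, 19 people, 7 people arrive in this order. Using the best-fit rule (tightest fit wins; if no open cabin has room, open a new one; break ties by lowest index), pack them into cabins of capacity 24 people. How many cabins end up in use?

  9 → cabin 1 (new)  [load 9/24]
  6 → cabin 1  [load 15/24]
  8 → cabin 1  [load 23/24]
  6 → cabin 2 (new)  [load 6/24]
  9 → cabin 2  [load 15/24]
  9 → cabin 2  [load 24/24]
  19 → cabin 3 (new)  [load 19/24]
  7 → cabin 4 (new)  [load 7/24]
4 cabins opened.

4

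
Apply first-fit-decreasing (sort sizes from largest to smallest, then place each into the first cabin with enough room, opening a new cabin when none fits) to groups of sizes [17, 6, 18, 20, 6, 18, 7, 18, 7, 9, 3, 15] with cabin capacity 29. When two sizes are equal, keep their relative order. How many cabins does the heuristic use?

6

Sorted descending: 20, 18, 18, 18, 17, 15, 9, 7, 7, 6, 6, 3.
  20 → cabin 1 (new)  [load 20/29]
  18 → cabin 2 (new)  [load 18/29]
  18 → cabin 3 (new)  [load 18/29]
  18 → cabin 4 (new)  [load 18/29]
  17 → cabin 5 (new)  [load 17/29]
  15 → cabin 6 (new)  [load 15/29]
  9 → cabin 1  [load 29/29]
  7 → cabin 2  [load 25/29]
  7 → cabin 3  [load 25/29]
  6 → cabin 4  [load 24/29]
  6 → cabin 5  [load 23/29]
  3 → cabin 2  [load 28/29]
6 cabins opened.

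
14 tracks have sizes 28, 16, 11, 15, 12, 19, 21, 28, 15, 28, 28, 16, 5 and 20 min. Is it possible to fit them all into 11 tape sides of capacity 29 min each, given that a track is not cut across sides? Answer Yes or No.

Yes

A valid assignment using 11 tape sides:
  side 1: 28 = 28
  side 2: 28 = 28
  side 3: 28 = 28
  side 4: 28 = 28
  side 5: 21 + 5 = 26
  side 6: 20 = 20
  side 7: 19 = 19
  side 8: 16 + 12 = 28
  side 9: 16 + 11 = 27
  side 10: 15 = 15
  side 11: 15 = 15
Every load is within 29 min, so 11 tape sides suffice.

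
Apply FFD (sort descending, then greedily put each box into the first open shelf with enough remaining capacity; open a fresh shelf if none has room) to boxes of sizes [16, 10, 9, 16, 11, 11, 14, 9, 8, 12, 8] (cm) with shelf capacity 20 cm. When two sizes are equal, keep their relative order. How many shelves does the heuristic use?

7

Sorted descending: 16, 16, 14, 12, 11, 11, 10, 9, 9, 8, 8.
  16 → shelf 1 (new)  [load 16/20]
  16 → shelf 2 (new)  [load 16/20]
  14 → shelf 3 (new)  [load 14/20]
  12 → shelf 4 (new)  [load 12/20]
  11 → shelf 5 (new)  [load 11/20]
  11 → shelf 6 (new)  [load 11/20]
  10 → shelf 7 (new)  [load 10/20]
  9 → shelf 5  [load 20/20]
  9 → shelf 6  [load 20/20]
  8 → shelf 4  [load 20/20]
  8 → shelf 7  [load 18/20]
7 shelves opened.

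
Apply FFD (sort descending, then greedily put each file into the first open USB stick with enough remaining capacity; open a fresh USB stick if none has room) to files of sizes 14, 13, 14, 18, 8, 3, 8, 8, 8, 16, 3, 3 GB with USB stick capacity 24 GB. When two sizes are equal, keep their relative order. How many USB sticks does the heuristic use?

Sorted descending: 18, 16, 14, 14, 13, 8, 8, 8, 8, 3, 3, 3.
  18 → USB stick 1 (new)  [load 18/24]
  16 → USB stick 2 (new)  [load 16/24]
  14 → USB stick 3 (new)  [load 14/24]
  14 → USB stick 4 (new)  [load 14/24]
  13 → USB stick 5 (new)  [load 13/24]
  8 → USB stick 2  [load 24/24]
  8 → USB stick 3  [load 22/24]
  8 → USB stick 4  [load 22/24]
  8 → USB stick 5  [load 21/24]
  3 → USB stick 1  [load 21/24]
  3 → USB stick 1  [load 24/24]
  3 → USB stick 5  [load 24/24]
5 USB sticks opened.

5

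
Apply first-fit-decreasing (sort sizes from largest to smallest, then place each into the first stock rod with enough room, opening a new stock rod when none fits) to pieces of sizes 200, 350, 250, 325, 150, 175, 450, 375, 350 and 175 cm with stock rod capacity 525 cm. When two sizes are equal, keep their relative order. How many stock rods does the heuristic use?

6

Sorted descending: 450, 375, 350, 350, 325, 250, 200, 175, 175, 150.
  450 → stock rod 1 (new)  [load 450/525]
  375 → stock rod 2 (new)  [load 375/525]
  350 → stock rod 3 (new)  [load 350/525]
  350 → stock rod 4 (new)  [load 350/525]
  325 → stock rod 5 (new)  [load 325/525]
  250 → stock rod 6 (new)  [load 250/525]
  200 → stock rod 5  [load 525/525]
  175 → stock rod 3  [load 525/525]
  175 → stock rod 4  [load 525/525]
  150 → stock rod 2  [load 525/525]
6 stock rods opened.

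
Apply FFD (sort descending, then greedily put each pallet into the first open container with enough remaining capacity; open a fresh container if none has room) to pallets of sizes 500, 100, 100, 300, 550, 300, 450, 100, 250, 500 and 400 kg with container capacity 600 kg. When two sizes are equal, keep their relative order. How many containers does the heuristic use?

Sorted descending: 550, 500, 500, 450, 400, 300, 300, 250, 100, 100, 100.
  550 → container 1 (new)  [load 550/600]
  500 → container 2 (new)  [load 500/600]
  500 → container 3 (new)  [load 500/600]
  450 → container 4 (new)  [load 450/600]
  400 → container 5 (new)  [load 400/600]
  300 → container 6 (new)  [load 300/600]
  300 → container 6  [load 600/600]
  250 → container 7 (new)  [load 250/600]
  100 → container 2  [load 600/600]
  100 → container 3  [load 600/600]
  100 → container 4  [load 550/600]
7 containers opened.

7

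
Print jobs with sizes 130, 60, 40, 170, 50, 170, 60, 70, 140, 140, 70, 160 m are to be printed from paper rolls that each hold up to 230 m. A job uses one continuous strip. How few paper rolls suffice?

Total = 170 + 170 + 160 + 140 + 140 + 130 + 70 + 70 + 60 + 60 + 50 + 40 = 1260 m.
Lower bound: ⌈1260/230⌉ = 6 paper rolls.
A packing using 6 paper rolls:
  roll 1: 170 + 60 = 230
  roll 2: 170 + 60 = 230
  roll 3: 160 + 70 = 230
  roll 4: 140 + 70 = 210
  roll 5: 140 + 50 + 40 = 230
  roll 6: 130 = 130
This matches the lower bound, so 6 is optimal.

6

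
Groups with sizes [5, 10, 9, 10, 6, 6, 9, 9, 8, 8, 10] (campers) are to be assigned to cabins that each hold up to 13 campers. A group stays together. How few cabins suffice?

Total = 10 + 10 + 10 + 9 + 9 + 9 + 8 + 8 + 6 + 6 + 5 = 90 campers.
Lower bound: ⌈90/13⌉ = 7 cabins.
Also, 8 groups each exceed 13/2 campers, and no two of those can share a cabin, so at least 8 cabins are needed.
A packing using 9 cabins:
  cabin 1: 10 = 10
  cabin 2: 10 = 10
  cabin 3: 10 = 10
  cabin 4: 9 = 9
  cabin 5: 9 = 9
  cabin 6: 9 = 9
  cabin 7: 8 + 5 = 13
  cabin 8: 8 = 8
  cabin 9: 6 + 6 = 12
No arrangement into 8 cabins stays within capacity, so 9 is optimal.

9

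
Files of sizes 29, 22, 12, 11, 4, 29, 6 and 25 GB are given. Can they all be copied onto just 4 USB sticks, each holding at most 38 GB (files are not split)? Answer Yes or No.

A valid assignment using 4 USB sticks:
  USB stick 1: 29 + 6 = 35
  USB stick 2: 29 + 4 = 33
  USB stick 3: 25 + 12 = 37
  USB stick 4: 22 + 11 = 33
Every load is within 38 GB, so 4 USB sticks suffice.

Yes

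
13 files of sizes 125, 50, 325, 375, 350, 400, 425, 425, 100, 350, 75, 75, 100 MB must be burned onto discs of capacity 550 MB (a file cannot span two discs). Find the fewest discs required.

7

Total = 425 + 425 + 400 + 375 + 350 + 350 + 325 + 125 + 100 + 100 + 75 + 75 + 50 = 3175 MB.
Lower bound: ⌈3175/550⌉ = 6 discs.
Also, 7 files each exceed 275 MB, and no two of those can share a disc, so at least 7 discs are needed.
A packing using 7 discs:
  disc 1: 425 + 125 = 550
  disc 2: 425 + 100 = 525
  disc 3: 400 + 100 + 50 = 550
  disc 4: 375 + 75 + 75 = 525
  disc 5: 350 = 350
  disc 6: 350 = 350
  disc 7: 325 = 325
This matches the lower bound, so 7 is optimal.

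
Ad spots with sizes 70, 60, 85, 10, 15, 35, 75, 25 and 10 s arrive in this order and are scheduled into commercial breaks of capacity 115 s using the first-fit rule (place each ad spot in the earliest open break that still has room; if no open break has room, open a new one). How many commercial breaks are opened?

  70 → break 1 (new)  [load 70/115]
  60 → break 2 (new)  [load 60/115]
  85 → break 3 (new)  [load 85/115]
  10 → break 1  [load 80/115]
  15 → break 1  [load 95/115]
  35 → break 2  [load 95/115]
  75 → break 4 (new)  [load 75/115]
  25 → break 3  [load 110/115]
  10 → break 1  [load 105/115]
4 commercial breaks opened.

4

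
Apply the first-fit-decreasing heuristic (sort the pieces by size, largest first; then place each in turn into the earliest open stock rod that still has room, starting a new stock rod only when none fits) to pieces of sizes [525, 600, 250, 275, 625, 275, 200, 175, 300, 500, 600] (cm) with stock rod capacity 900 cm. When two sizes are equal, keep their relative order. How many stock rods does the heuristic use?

5

Sorted descending: 625, 600, 600, 525, 500, 300, 275, 275, 250, 200, 175.
  625 → stock rod 1 (new)  [load 625/900]
  600 → stock rod 2 (new)  [load 600/900]
  600 → stock rod 3 (new)  [load 600/900]
  525 → stock rod 4 (new)  [load 525/900]
  500 → stock rod 5 (new)  [load 500/900]
  300 → stock rod 2  [load 900/900]
  275 → stock rod 1  [load 900/900]
  275 → stock rod 3  [load 875/900]
  250 → stock rod 4  [load 775/900]
  200 → stock rod 5  [load 700/900]
  175 → stock rod 5  [load 875/900]
5 stock rods opened.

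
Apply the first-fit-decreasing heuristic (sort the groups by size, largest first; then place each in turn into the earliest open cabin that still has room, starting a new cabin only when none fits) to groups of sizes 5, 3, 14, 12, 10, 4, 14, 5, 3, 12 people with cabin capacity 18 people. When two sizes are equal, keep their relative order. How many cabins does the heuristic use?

Sorted descending: 14, 14, 12, 12, 10, 5, 5, 4, 3, 3.
  14 → cabin 1 (new)  [load 14/18]
  14 → cabin 2 (new)  [load 14/18]
  12 → cabin 3 (new)  [load 12/18]
  12 → cabin 4 (new)  [load 12/18]
  10 → cabin 5 (new)  [load 10/18]
  5 → cabin 3  [load 17/18]
  5 → cabin 4  [load 17/18]
  4 → cabin 1  [load 18/18]
  3 → cabin 2  [load 17/18]
  3 → cabin 5  [load 13/18]
5 cabins opened.

5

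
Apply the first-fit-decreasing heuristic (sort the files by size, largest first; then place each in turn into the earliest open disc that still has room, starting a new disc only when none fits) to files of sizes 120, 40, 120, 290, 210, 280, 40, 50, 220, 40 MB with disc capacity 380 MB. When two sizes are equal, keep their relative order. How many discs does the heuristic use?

4

Sorted descending: 290, 280, 220, 210, 120, 120, 50, 40, 40, 40.
  290 → disc 1 (new)  [load 290/380]
  280 → disc 2 (new)  [load 280/380]
  220 → disc 3 (new)  [load 220/380]
  210 → disc 4 (new)  [load 210/380]
  120 → disc 3  [load 340/380]
  120 → disc 4  [load 330/380]
  50 → disc 1  [load 340/380]
  40 → disc 1  [load 380/380]
  40 → disc 2  [load 320/380]
  40 → disc 2  [load 360/380]
4 discs opened.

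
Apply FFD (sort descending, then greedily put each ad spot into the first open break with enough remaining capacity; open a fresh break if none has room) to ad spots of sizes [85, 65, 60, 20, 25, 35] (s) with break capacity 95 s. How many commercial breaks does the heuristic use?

4

Sorted descending: 85, 65, 60, 35, 25, 20.
  85 → break 1 (new)  [load 85/95]
  65 → break 2 (new)  [load 65/95]
  60 → break 3 (new)  [load 60/95]
  35 → break 3  [load 95/95]
  25 → break 2  [load 90/95]
  20 → break 4 (new)  [load 20/95]
4 commercial breaks opened.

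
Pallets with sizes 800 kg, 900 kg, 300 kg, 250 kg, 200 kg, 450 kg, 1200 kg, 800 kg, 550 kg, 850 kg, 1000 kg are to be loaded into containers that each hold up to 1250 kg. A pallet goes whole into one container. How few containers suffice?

Total = 1200 + 1000 + 900 + 850 + 800 + 800 + 550 + 450 + 300 + 250 + 200 = 7300 kg.
Lower bound: ⌈7300/1250⌉ = 6 containers.
A packing using 7 containers:
  container 1: 1200 = 1200
  container 2: 1000 + 250 = 1250
  container 3: 900 + 300 = 1200
  container 4: 850 + 200 = 1050
  container 5: 800 + 450 = 1250
  container 6: 800 = 800
  container 7: 550 = 550
No arrangement into 6 containers stays within capacity, so 7 is optimal.

7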